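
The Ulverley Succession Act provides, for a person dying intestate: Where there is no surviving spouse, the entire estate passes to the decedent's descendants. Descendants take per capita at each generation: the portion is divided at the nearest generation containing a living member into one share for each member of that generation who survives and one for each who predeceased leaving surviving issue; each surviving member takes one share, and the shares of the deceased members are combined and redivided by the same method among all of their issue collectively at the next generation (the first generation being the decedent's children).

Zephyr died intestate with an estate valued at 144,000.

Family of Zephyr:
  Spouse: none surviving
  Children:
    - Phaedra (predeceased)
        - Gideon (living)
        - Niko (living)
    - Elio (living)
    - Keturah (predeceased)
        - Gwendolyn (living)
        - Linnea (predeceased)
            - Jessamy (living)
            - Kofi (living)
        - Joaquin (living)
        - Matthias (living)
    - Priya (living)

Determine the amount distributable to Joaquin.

Joaquin receives 12,000.

The entire 144,000 passes to the descendants.
That amount (144,000) is divided at the children's generation into 4 shares of 36,000. Elio and Priya each take 36,000. The 2 shares of the deceased (Phaedra and Keturah) are combined into a pool of 72,000.
That pool (72,000) is divided at the grandchildren's generation into 6 shares of 12,000. Gideon, Niko, Gwendolyn, Joaquin, and Matthias each take 12,000. The remaining share for the deceased Linnea (12,000) is carried to the next generation.
That pool (12,000) is divided at the great-grandchildren's generation equally among Jessamy and Kofi: 6,000 each.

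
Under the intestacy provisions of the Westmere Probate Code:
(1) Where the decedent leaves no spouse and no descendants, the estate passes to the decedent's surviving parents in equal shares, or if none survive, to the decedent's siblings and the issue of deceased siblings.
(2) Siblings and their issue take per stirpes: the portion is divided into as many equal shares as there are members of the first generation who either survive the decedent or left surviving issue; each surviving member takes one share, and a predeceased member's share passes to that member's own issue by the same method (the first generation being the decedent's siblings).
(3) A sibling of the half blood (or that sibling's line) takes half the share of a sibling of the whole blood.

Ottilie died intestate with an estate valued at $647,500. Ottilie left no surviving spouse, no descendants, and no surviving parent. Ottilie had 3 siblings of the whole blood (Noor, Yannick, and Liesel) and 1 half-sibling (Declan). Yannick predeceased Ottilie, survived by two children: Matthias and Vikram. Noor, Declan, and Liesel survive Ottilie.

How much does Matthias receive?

The entire $647,500 passes to the siblings and their issue.
Counting each half-blood sibling's line as half a unit, there are 7/2 units in $647,500, so one unit is $185,000. Whole-blood lines (Noor, Yannick, and Liesel) take $185,000 each; half-blood lines (Declan) take $92,500 each.
Yannick's share ($185,000) is divided into 2 shares of $92,500: Matthias and Vikram each take $92,500.

Matthias receives $92,500.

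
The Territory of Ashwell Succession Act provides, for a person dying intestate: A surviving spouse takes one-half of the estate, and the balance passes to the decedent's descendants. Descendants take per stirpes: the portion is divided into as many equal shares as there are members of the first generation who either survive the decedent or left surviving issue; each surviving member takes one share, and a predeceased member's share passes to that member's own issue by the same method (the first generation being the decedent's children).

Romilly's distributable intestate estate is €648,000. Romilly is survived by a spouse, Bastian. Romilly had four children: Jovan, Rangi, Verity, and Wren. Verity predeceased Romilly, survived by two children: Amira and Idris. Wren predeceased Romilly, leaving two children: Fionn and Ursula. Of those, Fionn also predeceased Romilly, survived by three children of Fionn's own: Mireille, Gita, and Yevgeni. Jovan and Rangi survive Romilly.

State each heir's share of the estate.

Bastian: €324,000; Jovan: €81,000; Rangi: €81,000; Amira: €40,500; Idris: €40,500; Mireille: €13,500; Gita: €13,500; Yevgeni: €13,500; Ursula: €40,500

Bastian takes one-half of €648,000 = €324,000. The remaining €324,000 passes to the descendants.
The descendants' portion (€324,000) is divided into 4 shares of €81,000: Jovan and Rangi each take €81,000; Verity's €81,000 share passes to Verity's issue; Wren's €81,000 share passes to Wren's issue.
Verity's share (€81,000) is divided into 2 shares of €40,500: Amira and Idris each take €40,500.
Wren's share (€81,000) is divided into 2 shares of €40,500: Ursula takes €40,500; Fionn's €40,500 share passes to Fionn's issue.
Fionn's share (€40,500) is divided into 3 shares of €13,500: Mireille, Gita, and Yevgeni each take €13,500.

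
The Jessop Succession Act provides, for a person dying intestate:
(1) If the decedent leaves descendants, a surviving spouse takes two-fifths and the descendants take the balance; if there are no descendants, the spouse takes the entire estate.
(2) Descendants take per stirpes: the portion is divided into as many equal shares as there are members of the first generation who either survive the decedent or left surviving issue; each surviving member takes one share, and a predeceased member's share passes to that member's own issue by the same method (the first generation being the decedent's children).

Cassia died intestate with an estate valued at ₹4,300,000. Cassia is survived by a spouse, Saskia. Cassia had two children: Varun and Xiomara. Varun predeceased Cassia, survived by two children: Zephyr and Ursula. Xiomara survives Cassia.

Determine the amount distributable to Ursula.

Saskia takes two-fifths of ₹4,300,000 = ₹1,720,000. The remaining ₹2,580,000 passes to the descendants.
The descendants' portion (₹2,580,000) is divided into 2 shares of ₹1,290,000: Xiomara takes ₹1,290,000; Varun's ₹1,290,000 share passes to Varun's issue.
Varun's share (₹1,290,000) is divided into 2 shares of ₹645,000: Zephyr and Ursula each take ₹645,000.

Ursula receives ₹645,000.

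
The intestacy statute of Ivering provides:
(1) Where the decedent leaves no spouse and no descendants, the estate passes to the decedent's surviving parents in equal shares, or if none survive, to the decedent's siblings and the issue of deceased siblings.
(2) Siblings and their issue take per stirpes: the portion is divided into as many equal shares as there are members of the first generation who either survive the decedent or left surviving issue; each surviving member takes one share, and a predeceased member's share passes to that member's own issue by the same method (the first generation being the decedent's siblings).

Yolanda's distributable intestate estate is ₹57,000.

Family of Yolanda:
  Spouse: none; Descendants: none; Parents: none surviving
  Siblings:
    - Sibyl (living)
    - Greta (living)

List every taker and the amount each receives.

Sibyl: ₹28,500; Greta: ₹28,500

The entire ₹57,000 passes to the siblings and their issue.
That amount (₹57,000) is divided into 2 shares of ₹28,500: Sibyl and Greta each take ₹28,500.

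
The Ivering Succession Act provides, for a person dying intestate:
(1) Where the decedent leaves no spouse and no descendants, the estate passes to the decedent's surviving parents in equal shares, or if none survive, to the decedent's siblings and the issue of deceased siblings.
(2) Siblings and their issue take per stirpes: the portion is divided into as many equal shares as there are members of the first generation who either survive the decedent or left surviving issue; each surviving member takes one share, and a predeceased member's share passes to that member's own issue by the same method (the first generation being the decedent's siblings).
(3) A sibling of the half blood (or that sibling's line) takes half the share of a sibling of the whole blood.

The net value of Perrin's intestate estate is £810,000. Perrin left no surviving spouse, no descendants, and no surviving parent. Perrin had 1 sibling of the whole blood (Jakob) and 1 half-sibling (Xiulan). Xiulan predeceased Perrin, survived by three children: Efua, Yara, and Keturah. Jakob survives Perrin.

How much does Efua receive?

Efua receives £90,000.

The entire £810,000 passes to the siblings and their issue.
Counting each half-blood sibling's line as half a unit, there are 3/2 units in £810,000, so one unit is £540,000. Whole-blood lines (Jakob) take £540,000 each; half-blood lines (Xiulan) take £270,000 each.
Xiulan's share (£270,000) is divided into 3 shares of £90,000: Efua, Yara, and Keturah each take £90,000.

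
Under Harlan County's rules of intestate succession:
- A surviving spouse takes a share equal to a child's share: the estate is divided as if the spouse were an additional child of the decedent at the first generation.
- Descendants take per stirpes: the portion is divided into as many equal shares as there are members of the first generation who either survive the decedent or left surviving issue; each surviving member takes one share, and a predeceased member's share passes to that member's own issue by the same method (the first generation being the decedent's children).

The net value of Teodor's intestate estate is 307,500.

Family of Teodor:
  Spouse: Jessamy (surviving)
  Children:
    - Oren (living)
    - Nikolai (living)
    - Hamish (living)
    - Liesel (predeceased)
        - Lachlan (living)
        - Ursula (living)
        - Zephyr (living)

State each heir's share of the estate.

The spouse counts as an additional share at the children's level, so there are 5 primary shares of 61,500. Jessamy takes one such share (61,500).
The children's combined portion (246,000) is divided into 4 shares of 61,500: Oren, Nikolai, and Hamish each take 61,500; Liesel's 61,500 share passes to Liesel's issue.
Liesel's share (61,500) is divided into 3 shares of 20,500: Lachlan, Ursula, and Zephyr each take 20,500.

Jessamy: 61,500; Oren: 61,500; Nikolai: 61,500; Hamish: 61,500; Lachlan: 20,500; Ursula: 20,500; Zephyr: 20,500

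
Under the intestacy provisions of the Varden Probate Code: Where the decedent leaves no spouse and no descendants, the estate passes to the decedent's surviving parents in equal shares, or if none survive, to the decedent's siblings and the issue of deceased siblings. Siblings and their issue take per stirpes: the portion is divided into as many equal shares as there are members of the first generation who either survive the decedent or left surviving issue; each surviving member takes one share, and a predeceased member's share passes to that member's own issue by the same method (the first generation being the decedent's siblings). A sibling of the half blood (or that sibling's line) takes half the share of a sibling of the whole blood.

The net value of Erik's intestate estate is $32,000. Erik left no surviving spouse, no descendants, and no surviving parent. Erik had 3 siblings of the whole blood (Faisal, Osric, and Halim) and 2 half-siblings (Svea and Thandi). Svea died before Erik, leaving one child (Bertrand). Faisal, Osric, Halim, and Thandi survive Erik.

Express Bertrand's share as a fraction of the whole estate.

Bertrand receives 1/8 of the estate.

The entire $32,000 passes to the siblings and their issue.
Counting each half-blood sibling's line as half a unit, there are 4 units in $32,000, so one unit is $8,000. Whole-blood lines (Faisal, Osric, and Halim) take $8,000 each; half-blood lines (Svea and Thandi) take $4,000 each.
Svea's share ($4,000) passes entirely to Bertrand.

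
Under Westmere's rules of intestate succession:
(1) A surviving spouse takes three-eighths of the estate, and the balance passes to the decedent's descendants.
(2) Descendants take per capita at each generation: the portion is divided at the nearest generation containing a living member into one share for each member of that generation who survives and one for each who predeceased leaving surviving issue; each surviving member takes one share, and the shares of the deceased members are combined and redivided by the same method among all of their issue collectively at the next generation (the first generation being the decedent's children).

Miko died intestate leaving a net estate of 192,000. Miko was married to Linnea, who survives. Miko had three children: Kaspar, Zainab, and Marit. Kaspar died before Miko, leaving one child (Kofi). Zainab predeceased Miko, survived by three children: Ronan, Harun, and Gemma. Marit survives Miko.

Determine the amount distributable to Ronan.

Ronan receives 20,000.

Linnea takes three-eighths of 192,000 = 72,000. The remaining 120,000 passes to the descendants.
The descendants' portion (120,000) is divided at the children's generation into 3 shares of 40,000. Marit takes 40,000. The 2 shares of the deceased (Kaspar and Zainab) are combined into a pool of 80,000.
That pool (80,000) is divided at the grandchildren's generation equally among Kofi, Ronan, Harun, and Gemma: 20,000 each.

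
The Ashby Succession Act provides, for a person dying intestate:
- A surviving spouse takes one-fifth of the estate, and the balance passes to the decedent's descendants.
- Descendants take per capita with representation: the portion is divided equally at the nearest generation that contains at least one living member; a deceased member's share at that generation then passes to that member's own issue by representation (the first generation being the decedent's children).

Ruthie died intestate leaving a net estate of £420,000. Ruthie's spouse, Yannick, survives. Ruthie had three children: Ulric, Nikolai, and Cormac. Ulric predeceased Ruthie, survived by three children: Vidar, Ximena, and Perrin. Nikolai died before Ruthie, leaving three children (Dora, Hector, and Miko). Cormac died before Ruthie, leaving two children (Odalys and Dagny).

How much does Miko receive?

Miko receives £42,000.

Yannick takes one-fifth of £420,000 = £84,000. The remaining £336,000 passes to the descendants.
No child survives, so the initial division is made at the grandchildren's generation.
The descendants' portion (£336,000) is divided into 8 shares of £42,000: Vidar, Ximena, Perrin, Dora, Hector, Miko, Odalys, and Dagny each take £42,000.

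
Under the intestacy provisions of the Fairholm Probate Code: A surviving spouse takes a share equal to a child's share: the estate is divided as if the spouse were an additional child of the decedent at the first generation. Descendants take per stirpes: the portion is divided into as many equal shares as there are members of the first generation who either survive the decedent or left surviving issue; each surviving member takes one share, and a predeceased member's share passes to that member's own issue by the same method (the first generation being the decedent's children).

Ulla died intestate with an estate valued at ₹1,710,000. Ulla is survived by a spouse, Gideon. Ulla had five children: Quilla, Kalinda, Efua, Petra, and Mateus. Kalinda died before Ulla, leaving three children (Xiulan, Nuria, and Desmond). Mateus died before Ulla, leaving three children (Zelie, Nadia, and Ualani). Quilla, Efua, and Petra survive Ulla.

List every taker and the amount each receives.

Gideon: ₹285,000; Quilla: ₹285,000; Xiulan: ₹95,000; Nuria: ₹95,000; Desmond: ₹95,000; Efua: ₹285,000; Petra: ₹285,000; Zelie: ₹95,000; Nadia: ₹95,000; Ualani: ₹95,000

The spouse counts as an additional share at the children's level, so there are 6 primary shares of ₹285,000. Gideon takes one such share (₹285,000).
The children's combined portion (₹1,425,000) is divided into 5 shares of ₹285,000: Quilla, Efua, and Petra each take ₹285,000; Kalinda's ₹285,000 share passes to Kalinda's issue; Mateus's ₹285,000 share passes to Mateus's issue.
Kalinda's share (₹285,000) is divided into 3 shares of ₹95,000: Xiulan, Nuria, and Desmond each take ₹95,000.
Mateus's share (₹285,000) is divided into 3 shares of ₹95,000: Zelie, Nadia, and Ualani each take ₹95,000.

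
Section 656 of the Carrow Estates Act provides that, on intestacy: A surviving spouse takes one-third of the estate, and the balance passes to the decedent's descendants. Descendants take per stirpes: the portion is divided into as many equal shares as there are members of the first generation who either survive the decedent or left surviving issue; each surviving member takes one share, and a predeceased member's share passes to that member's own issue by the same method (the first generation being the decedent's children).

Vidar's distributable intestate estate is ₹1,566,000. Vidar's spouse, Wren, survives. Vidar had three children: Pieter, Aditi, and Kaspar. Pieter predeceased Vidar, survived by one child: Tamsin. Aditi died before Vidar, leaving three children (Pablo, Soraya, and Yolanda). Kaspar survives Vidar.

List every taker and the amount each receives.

Wren takes one-third of ₹1,566,000 = ₹522,000. The remaining ₹1,044,000 passes to the descendants.
The descendants' portion (₹1,044,000) is divided into 3 shares of ₹348,000: Kaspar takes ₹348,000; Pieter's ₹348,000 share passes to Pieter's issue; Aditi's ₹348,000 share passes to Aditi's issue.
Pieter's share (₹348,000) passes entirely to Tamsin.
Aditi's share (₹348,000) is divided into 3 shares of ₹116,000: Pablo, Soraya, and Yolanda each take ₹116,000.

Wren: ₹522,000; Tamsin: ₹348,000; Pablo: ₹116,000; Soraya: ₹116,000; Yolanda: ₹116,000; Kaspar: ₹348,000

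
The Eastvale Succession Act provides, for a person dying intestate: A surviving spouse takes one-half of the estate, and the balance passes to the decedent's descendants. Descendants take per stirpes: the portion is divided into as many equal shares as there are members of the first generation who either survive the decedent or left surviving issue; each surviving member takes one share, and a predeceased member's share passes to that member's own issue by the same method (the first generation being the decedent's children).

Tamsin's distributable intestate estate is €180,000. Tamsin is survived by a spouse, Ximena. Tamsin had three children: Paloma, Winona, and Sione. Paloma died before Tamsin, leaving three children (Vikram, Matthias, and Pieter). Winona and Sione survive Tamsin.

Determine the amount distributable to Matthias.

Matthias receives €10,000.

Ximena takes one-half of €180,000 = €90,000. The remaining €90,000 passes to the descendants.
The descendants' portion (€90,000) is divided into 3 shares of €30,000: Winona and Sione each take €30,000; Paloma's €30,000 share passes to Paloma's issue.
Paloma's share (€30,000) is divided into 3 shares of €10,000: Vikram, Matthias, and Pieter each take €10,000.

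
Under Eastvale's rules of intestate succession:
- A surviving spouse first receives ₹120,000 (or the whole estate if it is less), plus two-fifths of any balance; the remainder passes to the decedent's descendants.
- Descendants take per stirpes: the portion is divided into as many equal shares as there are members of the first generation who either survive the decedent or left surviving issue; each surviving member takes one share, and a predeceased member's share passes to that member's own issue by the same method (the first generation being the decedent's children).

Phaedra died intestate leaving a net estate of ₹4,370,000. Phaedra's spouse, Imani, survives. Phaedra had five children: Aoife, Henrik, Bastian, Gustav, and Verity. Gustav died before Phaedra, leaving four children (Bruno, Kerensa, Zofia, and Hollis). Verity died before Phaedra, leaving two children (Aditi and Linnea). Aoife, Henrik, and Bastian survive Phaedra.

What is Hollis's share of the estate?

Imani first takes ₹120,000, leaving a balance of ₹4,250,000. Imani then takes two-fifths of the balance (₹1,700,000), for a total of ₹1,820,000. The remaining ₹2,550,000 passes to the descendants.
The descendants' portion (₹2,550,000) is divided into 5 shares of ₹510,000: Aoife, Henrik, and Bastian each take ₹510,000; Gustav's ₹510,000 share passes to Gustav's issue; Verity's ₹510,000 share passes to Verity's issue.
Gustav's share (₹510,000) is divided into 4 shares of ₹127,500: Bruno, Kerensa, Zofia, and Hollis each take ₹127,500.
Verity's share (₹510,000) is divided into 2 shares of ₹255,000: Aditi and Linnea each take ₹255,000.

Hollis receives ₹127,500.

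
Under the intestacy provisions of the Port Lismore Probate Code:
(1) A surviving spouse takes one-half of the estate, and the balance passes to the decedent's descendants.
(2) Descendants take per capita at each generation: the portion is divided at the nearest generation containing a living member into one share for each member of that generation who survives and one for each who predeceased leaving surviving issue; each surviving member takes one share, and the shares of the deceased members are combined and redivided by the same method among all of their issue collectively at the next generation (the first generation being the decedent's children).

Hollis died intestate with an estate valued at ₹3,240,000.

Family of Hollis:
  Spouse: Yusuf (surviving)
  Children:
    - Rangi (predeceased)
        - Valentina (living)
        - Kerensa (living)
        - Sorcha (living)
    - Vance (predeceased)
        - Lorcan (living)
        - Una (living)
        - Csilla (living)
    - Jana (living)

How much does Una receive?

Yusuf takes one-half of ₹3,240,000 = ₹1,620,000. The remaining ₹1,620,000 passes to the descendants.
The descendants' portion (₹1,620,000) is divided at the children's generation into 3 shares of ₹540,000. Jana takes ₹540,000. The 2 shares of the deceased (Rangi and Vance) are combined into a pool of ₹1,080,000.
That pool (₹1,080,000) is divided at the grandchildren's generation equally among Valentina, Kerensa, Sorcha, Lorcan, Una, and Csilla: ₹180,000 each.

Una receives ₹180,000.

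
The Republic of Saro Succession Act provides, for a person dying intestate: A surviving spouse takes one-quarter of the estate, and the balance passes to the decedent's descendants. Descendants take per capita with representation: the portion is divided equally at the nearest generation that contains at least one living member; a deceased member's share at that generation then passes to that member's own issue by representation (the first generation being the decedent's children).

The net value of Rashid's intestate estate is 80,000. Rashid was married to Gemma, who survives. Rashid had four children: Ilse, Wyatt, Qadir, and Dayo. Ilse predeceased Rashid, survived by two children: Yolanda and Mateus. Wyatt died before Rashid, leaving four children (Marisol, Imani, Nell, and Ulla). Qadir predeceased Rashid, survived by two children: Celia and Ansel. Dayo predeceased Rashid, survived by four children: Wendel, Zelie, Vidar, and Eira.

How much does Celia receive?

Celia receives 5,000.

Gemma takes one-quarter of 80,000 = 20,000. The remaining 60,000 passes to the descendants.
No child survives, so the initial division is made at the grandchildren's generation.
The descendants' portion (60,000) is divided into 12 shares of 5,000: Yolanda, Mateus, Marisol, Imani, Nell, Ulla, Celia, Ansel, Wendel, Zelie, Vidar, and Eira each take 5,000.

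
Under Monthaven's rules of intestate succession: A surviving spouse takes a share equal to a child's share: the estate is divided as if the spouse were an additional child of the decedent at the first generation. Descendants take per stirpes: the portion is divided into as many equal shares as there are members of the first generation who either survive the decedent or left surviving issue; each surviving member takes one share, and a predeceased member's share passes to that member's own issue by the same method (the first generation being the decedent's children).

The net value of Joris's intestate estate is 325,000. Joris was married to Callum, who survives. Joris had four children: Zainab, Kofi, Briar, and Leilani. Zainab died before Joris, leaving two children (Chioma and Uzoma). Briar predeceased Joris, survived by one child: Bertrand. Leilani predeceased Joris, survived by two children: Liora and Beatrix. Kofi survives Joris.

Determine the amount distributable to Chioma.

Chioma receives 32,500.

The spouse counts as an additional share at the children's level, so there are 5 primary shares of 65,000. Callum takes one such share (65,000).
The children's combined portion (260,000) is divided into 4 shares of 65,000: Kofi takes 65,000; Zainab's 65,000 share passes to Zainab's issue; Briar's 65,000 share passes to Briar's issue; Leilani's 65,000 share passes to Leilani's issue.
Zainab's share (65,000) is divided into 2 shares of 32,500: Chioma and Uzoma each take 32,500.
Briar's share (65,000) passes entirely to Bertrand.
Leilani's share (65,000) is divided into 2 shares of 32,500: Liora and Beatrix each take 32,500.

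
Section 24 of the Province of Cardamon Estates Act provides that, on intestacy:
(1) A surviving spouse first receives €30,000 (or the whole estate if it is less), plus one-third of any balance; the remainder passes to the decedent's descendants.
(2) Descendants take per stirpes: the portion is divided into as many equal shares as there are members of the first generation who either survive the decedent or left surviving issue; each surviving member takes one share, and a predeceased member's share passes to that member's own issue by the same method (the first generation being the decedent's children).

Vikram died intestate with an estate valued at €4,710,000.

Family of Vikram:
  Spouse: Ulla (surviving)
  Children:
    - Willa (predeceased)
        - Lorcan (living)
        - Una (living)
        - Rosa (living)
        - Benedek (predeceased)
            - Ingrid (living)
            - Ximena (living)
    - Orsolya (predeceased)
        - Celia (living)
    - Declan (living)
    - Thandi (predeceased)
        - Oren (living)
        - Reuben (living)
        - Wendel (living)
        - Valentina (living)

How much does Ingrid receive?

Ingrid receives €97,500.

Ulla first takes €30,000, leaving a balance of €4,680,000. Ulla then takes one-third of the balance (€1,560,000), for a total of €1,590,000. The remaining €3,120,000 passes to the descendants.
The descendants' portion (€3,120,000) is divided into 4 shares of €780,000: Declan takes €780,000; Willa's €780,000 share passes to Willa's issue; Orsolya's €780,000 share passes to Orsolya's issue; Thandi's €780,000 share passes to Thandi's issue.
Willa's share (€780,000) is divided into 4 shares of €195,000: Lorcan, Una, and Rosa each take €195,000; Benedek's €195,000 share passes to Benedek's issue.
Benedek's share (€195,000) is divided into 2 shares of €97,500: Ingrid and Ximena each take €97,500.
Orsolya's share (€780,000) passes entirely to Celia.
Thandi's share (€780,000) is divided into 4 shares of €195,000: Oren, Reuben, Wendel, and Valentina each take €195,000.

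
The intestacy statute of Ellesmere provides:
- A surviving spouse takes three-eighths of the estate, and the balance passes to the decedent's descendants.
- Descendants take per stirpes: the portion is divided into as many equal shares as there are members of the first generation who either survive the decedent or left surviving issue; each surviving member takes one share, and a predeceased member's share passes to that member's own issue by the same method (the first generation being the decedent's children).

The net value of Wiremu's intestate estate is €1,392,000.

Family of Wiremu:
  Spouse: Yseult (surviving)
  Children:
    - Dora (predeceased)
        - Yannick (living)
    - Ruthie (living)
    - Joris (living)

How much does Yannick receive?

Yannick receives €290,000.

Yseult takes three-eighths of €1,392,000 = €522,000. The remaining €870,000 passes to the descendants.
The descendants' portion (€870,000) is divided into 3 shares of €290,000: Ruthie and Joris each take €290,000; Dora's €290,000 share passes to Dora's issue.
Dora's share (€290,000) passes entirely to Yannick.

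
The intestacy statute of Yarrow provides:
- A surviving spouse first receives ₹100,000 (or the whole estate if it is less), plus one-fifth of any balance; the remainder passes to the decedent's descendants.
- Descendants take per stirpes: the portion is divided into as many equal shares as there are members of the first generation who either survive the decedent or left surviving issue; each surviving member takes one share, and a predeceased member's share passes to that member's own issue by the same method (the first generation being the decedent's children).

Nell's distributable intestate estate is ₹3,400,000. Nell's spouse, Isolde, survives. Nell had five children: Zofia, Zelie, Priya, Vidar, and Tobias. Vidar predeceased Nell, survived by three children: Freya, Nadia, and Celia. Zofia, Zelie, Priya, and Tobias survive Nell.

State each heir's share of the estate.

Isolde: ₹760,000; Zofia: ₹528,000; Zelie: ₹528,000; Priya: ₹528,000; Freya: ₹176,000; Nadia: ₹176,000; Celia: ₹176,000; Tobias: ₹528,000

Isolde first takes ₹100,000, leaving a balance of ₹3,300,000. Isolde then takes one-fifth of the balance (₹660,000), for a total of ₹760,000. The remaining ₹2,640,000 passes to the descendants.
The descendants' portion (₹2,640,000) is divided into 5 shares of ₹528,000: Zofia, Zelie, Priya, and Tobias each take ₹528,000; Vidar's ₹528,000 share passes to Vidar's issue.
Vidar's share (₹528,000) is divided into 3 shares of ₹176,000: Freya, Nadia, and Celia each take ₹176,000.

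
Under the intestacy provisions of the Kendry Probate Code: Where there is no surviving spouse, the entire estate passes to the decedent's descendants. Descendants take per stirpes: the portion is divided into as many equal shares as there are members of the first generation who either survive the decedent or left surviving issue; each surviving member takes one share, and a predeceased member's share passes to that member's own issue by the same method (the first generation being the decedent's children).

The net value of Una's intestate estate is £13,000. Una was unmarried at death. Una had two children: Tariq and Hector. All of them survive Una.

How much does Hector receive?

Hector receives £6,500.

The entire £13,000 passes to the descendants.
That amount (£13,000) is divided into 2 shares of £6,500: Tariq and Hector each take £6,500.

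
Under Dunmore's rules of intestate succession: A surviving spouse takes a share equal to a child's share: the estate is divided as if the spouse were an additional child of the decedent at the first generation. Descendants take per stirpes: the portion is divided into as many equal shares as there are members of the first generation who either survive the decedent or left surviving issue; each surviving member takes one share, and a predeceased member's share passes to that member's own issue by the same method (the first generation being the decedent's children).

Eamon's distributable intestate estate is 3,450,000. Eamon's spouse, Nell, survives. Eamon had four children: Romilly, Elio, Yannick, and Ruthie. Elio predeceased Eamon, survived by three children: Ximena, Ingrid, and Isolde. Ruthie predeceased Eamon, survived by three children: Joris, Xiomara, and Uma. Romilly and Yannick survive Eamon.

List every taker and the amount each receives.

Nell: 690,000; Romilly: 690,000; Ximena: 230,000; Ingrid: 230,000; Isolde: 230,000; Yannick: 690,000; Joris: 230,000; Xiomara: 230,000; Uma: 230,000

The spouse counts as an additional share at the children's level, so there are 5 primary shares of 690,000. Nell takes one such share (690,000).
The children's combined portion (2,760,000) is divided into 4 shares of 690,000: Romilly and Yannick each take 690,000; Elio's 690,000 share passes to Elio's issue; Ruthie's 690,000 share passes to Ruthie's issue.
Elio's share (690,000) is divided into 3 shares of 230,000: Ximena, Ingrid, and Isolde each take 230,000.
Ruthie's share (690,000) is divided into 3 shares of 230,000: Joris, Xiomara, and Uma each take 230,000.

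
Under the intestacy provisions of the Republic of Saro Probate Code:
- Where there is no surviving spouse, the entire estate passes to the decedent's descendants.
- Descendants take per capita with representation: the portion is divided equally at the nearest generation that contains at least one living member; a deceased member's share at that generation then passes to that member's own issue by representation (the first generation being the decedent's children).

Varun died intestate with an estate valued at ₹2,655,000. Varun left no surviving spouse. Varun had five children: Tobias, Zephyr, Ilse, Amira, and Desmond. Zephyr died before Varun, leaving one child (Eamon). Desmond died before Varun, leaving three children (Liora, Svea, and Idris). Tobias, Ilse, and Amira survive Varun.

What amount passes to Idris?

Idris receives ₹177,000.

The entire ₹2,655,000 passes to the descendants.
That amount (₹2,655,000) is divided into 5 shares of ₹531,000: Tobias, Ilse, and Amira each take ₹531,000; Zephyr's ₹531,000 share passes to Zephyr's issue; Desmond's ₹531,000 share passes to Desmond's issue.
Zephyr's share (₹531,000) passes entirely to Eamon.
Desmond's share (₹531,000) is divided into 3 shares of ₹177,000: Liora, Svea, and Idris each take ₹177,000.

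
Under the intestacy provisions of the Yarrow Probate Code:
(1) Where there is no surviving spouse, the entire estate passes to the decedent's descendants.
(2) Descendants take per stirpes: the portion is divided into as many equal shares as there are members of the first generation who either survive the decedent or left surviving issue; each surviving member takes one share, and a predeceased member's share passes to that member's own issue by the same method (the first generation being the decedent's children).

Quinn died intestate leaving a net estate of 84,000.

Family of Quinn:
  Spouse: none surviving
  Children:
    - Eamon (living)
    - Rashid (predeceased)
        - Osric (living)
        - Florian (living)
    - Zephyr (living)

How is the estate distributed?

Eamon: 28,000; Osric: 14,000; Florian: 14,000; Zephyr: 28,000

The entire 84,000 passes to the descendants.
That amount (84,000) is divided into 3 shares of 28,000: Eamon and Zephyr each take 28,000; Rashid's 28,000 share passes to Rashid's issue.
Rashid's share (28,000) is divided into 2 shares of 14,000: Osric and Florian each take 14,000.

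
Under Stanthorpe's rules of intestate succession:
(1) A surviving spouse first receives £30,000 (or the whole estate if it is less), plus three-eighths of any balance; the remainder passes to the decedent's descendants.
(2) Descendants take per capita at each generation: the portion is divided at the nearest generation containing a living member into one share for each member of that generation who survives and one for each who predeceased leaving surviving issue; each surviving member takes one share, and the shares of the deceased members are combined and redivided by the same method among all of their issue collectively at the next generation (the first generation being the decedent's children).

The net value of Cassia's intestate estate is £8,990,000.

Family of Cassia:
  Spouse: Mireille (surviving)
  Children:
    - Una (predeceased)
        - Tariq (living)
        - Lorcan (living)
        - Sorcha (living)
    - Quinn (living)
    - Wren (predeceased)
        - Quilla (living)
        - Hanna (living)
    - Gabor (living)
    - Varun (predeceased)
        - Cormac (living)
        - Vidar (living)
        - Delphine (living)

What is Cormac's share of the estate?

Cormac receives £420,000.

Mireille first takes £30,000, leaving a balance of £8,960,000. Mireille then takes three-eighths of the balance (£3,360,000), for a total of £3,390,000. The remaining £5,600,000 passes to the descendants.
The descendants' portion (£5,600,000) is divided at the children's generation into 5 shares of £1,120,000. Quinn and Gabor each take £1,120,000. The 3 shares of the deceased (Una, Wren, and Varun) are combined into a pool of £3,360,000.
That pool (£3,360,000) is divided at the grandchildren's generation equally among Tariq, Lorcan, Sorcha, Quilla, Hanna, Cormac, Vidar, and Delphine: £420,000 each.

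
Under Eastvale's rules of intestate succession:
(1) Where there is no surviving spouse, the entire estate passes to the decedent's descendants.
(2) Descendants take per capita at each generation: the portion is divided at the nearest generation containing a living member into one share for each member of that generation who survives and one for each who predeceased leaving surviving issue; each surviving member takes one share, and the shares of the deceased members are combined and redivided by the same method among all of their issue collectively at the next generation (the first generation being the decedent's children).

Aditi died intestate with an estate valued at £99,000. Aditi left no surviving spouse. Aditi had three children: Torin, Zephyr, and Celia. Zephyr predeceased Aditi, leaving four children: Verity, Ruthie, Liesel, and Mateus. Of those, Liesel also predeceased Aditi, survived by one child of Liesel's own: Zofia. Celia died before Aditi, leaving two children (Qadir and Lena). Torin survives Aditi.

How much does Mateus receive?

The entire £99,000 passes to the descendants.
That amount (£99,000) is divided at the children's generation into 3 shares of £33,000. Torin takes £33,000. The 2 shares of the deceased (Zephyr and Celia) are combined into a pool of £66,000.
That pool (£66,000) is divided at the grandchildren's generation into 6 shares of £11,000. Verity, Ruthie, Mateus, Qadir, and Lena each take £11,000. The remaining share for the deceased Liesel (£11,000) is carried to the next generation.
That pool (£11,000) passes entirely to Zofia, the sole taker at the great-grandchildren's generation.

Mateus receives £11,000.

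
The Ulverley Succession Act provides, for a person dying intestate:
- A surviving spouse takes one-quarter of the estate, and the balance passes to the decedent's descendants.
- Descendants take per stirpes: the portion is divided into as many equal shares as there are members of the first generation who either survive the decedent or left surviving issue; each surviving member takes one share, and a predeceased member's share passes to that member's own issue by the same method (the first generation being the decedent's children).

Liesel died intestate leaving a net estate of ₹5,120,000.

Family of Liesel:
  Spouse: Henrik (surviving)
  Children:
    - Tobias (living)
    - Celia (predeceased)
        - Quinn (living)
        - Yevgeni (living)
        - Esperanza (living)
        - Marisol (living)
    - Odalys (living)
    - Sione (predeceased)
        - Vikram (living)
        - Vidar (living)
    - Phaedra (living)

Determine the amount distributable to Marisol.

Henrik takes one-quarter of ₹5,120,000 = ₹1,280,000. The remaining ₹3,840,000 passes to the descendants.
The descendants' portion (₹3,840,000) is divided into 5 shares of ₹768,000: Tobias, Odalys, and Phaedra each take ₹768,000; Celia's ₹768,000 share passes to Celia's issue; Sione's ₹768,000 share passes to Sione's issue.
Celia's share (₹768,000) is divided into 4 shares of ₹192,000: Quinn, Yevgeni, Esperanza, and Marisol each take ₹192,000.
Sione's share (₹768,000) is divided into 2 shares of ₹384,000: Vikram and Vidar each take ₹384,000.

Marisol receives ₹192,000.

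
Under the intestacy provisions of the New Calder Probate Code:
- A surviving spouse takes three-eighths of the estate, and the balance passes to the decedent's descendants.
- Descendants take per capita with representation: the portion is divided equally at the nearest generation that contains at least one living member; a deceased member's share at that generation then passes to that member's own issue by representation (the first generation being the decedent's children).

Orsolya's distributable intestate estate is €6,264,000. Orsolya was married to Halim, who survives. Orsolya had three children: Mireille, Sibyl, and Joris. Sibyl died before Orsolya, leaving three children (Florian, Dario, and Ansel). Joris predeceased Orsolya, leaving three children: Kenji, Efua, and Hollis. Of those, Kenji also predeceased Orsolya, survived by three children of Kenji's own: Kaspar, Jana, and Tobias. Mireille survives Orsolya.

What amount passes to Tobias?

Tobias receives €145,000.

Halim takes three-eighths of €6,264,000 = €2,349,000. The remaining €3,915,000 passes to the descendants.
The descendants' portion (€3,915,000) is divided into 3 shares of €1,305,000: Mireille takes €1,305,000; Sibyl's €1,305,000 share passes to Sibyl's issue; Joris's €1,305,000 share passes to Joris's issue.
Sibyl's share (€1,305,000) is divided into 3 shares of €435,000: Florian, Dario, and Ansel each take €435,000.
Joris's share (€1,305,000) is divided into 3 shares of €435,000: Efua and Hollis each take €435,000; Kenji's €435,000 share passes to Kenji's issue.
Kenji's share (€435,000) is divided into 3 shares of €145,000: Kaspar, Jana, and Tobias each take €145,000.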